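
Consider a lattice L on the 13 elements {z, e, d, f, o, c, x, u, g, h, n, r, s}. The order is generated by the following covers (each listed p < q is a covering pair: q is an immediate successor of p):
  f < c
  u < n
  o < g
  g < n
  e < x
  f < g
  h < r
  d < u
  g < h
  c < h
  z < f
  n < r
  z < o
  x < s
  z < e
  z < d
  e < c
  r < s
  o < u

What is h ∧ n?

Common lower bounds of {h, n}: f, g, o, z.
The greatest among these is g.

g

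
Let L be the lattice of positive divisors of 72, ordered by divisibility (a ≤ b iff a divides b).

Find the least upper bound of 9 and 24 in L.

72

In the divisibility order, the join is the least common multiple: lcm(9, 24) = 72.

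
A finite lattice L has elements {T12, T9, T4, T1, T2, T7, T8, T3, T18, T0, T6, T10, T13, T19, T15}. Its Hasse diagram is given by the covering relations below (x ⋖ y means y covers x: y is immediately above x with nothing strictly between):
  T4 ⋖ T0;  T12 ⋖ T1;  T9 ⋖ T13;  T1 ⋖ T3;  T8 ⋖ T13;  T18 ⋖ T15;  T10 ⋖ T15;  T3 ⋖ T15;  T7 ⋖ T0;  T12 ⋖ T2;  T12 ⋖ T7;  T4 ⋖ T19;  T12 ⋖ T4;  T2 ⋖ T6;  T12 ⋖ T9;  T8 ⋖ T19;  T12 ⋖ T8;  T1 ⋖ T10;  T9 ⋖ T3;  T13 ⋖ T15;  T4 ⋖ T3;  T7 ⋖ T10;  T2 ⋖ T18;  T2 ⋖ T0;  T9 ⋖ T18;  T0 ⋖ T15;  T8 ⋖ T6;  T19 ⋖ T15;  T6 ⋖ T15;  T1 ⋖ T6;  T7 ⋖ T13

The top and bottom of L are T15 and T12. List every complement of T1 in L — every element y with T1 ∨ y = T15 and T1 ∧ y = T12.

Need y with T1 ∨ y = T15 and T1 ∧ y = T12.
Checking each element gives: T0, T13, T18, T19.

T0, T13, T18, T19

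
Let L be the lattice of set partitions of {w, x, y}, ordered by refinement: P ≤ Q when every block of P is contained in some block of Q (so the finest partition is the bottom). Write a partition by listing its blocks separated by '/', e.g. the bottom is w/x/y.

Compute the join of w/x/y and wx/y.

Common upper bounds of {w/x/y, wx/y}: wx/y, wxy.
The least among these is wx/y.

wx/y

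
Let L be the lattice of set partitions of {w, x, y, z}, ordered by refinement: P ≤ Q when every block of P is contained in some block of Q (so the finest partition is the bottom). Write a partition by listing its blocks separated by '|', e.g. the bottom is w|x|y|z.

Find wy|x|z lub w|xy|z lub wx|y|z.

The join of wy|x|z, w|xy|z, wx|y|z merges any blocks that overlap across the partitions, giving wxy|z.

wxy|z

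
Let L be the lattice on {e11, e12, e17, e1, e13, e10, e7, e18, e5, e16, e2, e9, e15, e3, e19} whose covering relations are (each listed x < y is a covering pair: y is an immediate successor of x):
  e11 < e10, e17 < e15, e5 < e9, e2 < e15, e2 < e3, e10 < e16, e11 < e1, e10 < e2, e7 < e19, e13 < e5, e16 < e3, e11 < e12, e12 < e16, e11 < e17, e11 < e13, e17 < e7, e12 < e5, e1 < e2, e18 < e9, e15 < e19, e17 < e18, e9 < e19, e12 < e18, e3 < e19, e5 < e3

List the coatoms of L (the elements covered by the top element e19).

e15, e3, e7, e9

The coatoms are exactly the elements covered by e19: e15, e3, e7, e9.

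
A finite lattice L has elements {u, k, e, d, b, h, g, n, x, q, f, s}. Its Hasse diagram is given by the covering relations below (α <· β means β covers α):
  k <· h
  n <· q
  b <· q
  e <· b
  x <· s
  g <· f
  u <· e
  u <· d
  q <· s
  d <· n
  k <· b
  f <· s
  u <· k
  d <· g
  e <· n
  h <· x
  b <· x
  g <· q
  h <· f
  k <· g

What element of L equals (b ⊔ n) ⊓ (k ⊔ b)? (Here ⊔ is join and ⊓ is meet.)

b

b ∨ n = q
k ∨ b = b
q ∧ b = b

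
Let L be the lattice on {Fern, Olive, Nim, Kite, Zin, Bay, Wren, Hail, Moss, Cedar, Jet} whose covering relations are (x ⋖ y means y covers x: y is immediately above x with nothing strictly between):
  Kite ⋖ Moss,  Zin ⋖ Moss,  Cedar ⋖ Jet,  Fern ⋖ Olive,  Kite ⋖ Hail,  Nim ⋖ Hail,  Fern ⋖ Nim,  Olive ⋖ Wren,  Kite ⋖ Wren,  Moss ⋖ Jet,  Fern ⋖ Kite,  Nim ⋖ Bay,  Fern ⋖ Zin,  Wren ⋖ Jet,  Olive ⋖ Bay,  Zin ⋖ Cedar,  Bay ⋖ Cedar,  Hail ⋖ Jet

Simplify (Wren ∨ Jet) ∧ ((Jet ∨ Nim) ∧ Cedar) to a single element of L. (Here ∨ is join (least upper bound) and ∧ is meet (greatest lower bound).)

Wren ∨ Jet = Jet
Jet ∨ Nim = Jet
Jet ∧ Cedar = Cedar
Jet ∧ Cedar = Cedar

Cedar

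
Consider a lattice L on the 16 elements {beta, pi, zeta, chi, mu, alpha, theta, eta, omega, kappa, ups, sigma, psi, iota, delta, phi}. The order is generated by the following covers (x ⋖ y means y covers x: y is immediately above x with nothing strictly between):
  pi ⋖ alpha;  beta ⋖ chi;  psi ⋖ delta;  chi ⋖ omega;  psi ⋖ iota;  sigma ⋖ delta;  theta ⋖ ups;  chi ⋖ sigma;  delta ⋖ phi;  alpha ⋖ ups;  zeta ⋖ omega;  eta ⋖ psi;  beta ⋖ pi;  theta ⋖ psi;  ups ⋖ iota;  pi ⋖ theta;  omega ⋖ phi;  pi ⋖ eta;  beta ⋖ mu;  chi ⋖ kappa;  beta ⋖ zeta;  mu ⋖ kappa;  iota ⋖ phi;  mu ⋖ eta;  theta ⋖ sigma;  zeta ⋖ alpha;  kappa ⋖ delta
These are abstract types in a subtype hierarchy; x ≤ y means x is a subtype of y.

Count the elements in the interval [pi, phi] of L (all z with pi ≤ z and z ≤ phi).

The interval [pi, phi] = {alpha, delta, eta, iota, phi, pi, psi, sigma, theta, ups}, which has 10 elements.

10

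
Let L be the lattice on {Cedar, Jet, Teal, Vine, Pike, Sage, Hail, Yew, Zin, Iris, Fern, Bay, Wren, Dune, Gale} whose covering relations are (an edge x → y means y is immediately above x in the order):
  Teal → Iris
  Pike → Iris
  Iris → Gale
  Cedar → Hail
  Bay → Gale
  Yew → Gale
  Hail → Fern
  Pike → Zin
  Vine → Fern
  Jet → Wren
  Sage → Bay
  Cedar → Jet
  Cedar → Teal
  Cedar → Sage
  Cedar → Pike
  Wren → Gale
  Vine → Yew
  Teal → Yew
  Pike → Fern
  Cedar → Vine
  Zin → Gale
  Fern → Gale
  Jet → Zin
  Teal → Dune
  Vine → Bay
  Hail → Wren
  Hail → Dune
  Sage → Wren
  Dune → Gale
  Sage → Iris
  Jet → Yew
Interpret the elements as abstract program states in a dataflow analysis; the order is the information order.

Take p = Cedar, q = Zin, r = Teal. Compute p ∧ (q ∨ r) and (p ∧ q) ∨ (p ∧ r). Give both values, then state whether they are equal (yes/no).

q ∨ r = Gale, so p ∧ (q ∨ r) = Cedar ∧ Gale = Cedar.
p ∧ q = Cedar and p ∧ r = Cedar, so (p ∧ q) ∨ (p ∧ r) = Cedar ∨ Cedar = Cedar.
Equal: yes.

Cedar; Cedar; yes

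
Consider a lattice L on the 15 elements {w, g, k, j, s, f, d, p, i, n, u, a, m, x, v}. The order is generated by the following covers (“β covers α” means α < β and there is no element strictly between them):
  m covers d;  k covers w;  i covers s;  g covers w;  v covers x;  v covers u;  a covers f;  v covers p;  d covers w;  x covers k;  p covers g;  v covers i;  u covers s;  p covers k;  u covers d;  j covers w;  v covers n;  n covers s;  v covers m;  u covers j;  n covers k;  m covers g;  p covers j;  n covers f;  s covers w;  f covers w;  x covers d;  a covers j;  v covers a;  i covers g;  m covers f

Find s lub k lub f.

Common upper bounds of {s, k, f}: n, v.
The least among these is n.

n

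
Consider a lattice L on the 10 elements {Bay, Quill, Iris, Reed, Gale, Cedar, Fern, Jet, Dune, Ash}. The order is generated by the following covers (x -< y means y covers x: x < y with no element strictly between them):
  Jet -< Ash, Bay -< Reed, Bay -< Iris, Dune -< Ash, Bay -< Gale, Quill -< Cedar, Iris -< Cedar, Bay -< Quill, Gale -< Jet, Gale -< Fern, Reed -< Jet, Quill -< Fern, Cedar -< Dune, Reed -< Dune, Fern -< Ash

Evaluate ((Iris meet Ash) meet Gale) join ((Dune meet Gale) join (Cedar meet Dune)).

Iris ∧ Ash = Iris
Iris ∧ Gale = Bay
Dune ∧ Gale = Bay
Cedar ∧ Dune = Cedar
Bay ∨ Cedar = Cedar
Bay ∨ Cedar = Cedar

Cedar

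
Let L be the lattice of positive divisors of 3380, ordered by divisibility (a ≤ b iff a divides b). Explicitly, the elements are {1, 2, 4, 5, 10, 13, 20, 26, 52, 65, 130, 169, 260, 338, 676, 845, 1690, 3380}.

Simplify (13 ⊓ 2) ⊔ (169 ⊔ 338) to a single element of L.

13 ∧ 2 = 1
169 ∨ 338 = 338
1 ∨ 338 = 338

338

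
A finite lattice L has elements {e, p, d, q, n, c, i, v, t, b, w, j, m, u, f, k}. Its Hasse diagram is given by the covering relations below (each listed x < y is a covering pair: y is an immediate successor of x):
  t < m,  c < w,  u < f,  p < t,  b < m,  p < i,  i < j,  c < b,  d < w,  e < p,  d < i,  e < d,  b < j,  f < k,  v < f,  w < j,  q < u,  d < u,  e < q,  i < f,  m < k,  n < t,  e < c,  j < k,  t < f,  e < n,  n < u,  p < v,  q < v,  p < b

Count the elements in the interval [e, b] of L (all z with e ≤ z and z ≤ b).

The interval [e, b] = {b, c, e, p}, which has 4 elements.

4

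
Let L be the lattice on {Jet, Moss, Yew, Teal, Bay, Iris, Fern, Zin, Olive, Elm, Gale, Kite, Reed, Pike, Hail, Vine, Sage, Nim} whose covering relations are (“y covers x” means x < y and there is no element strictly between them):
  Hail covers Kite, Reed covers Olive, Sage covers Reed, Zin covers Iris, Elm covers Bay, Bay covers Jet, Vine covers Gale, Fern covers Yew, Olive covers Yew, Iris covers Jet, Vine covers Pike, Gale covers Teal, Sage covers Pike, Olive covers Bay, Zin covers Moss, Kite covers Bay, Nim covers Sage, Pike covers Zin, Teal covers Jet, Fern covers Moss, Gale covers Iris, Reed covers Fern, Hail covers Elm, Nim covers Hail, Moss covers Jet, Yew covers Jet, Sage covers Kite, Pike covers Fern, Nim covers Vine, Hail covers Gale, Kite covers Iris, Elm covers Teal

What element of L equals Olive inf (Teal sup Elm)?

Teal ∨ Elm = Elm
Olive ∧ Elm = Bay

Bay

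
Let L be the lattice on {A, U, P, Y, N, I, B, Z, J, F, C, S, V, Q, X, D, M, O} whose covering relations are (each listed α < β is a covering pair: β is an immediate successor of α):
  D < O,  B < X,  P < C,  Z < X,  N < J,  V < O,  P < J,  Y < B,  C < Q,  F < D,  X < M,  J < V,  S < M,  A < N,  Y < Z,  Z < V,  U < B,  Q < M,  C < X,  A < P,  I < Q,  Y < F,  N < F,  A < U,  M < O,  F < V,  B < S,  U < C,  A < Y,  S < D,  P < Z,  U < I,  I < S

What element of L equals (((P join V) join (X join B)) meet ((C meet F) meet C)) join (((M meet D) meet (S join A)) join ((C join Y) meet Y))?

S

P ∨ V = V
X ∨ B = X
V ∨ X = O
C ∧ F = A
A ∧ C = A
O ∧ A = A
M ∧ D = S
S ∨ A = S
S ∧ S = S
C ∨ Y = X
X ∧ Y = Y
S ∨ Y = S
A ∨ S = S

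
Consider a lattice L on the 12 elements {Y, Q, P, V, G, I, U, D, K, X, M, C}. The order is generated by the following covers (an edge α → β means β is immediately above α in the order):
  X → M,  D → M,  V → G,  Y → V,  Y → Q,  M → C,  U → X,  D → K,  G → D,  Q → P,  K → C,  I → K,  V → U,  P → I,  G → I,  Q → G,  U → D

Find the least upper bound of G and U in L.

D

Common upper bounds of {G, U}: C, D, K, M.
The least among these is D.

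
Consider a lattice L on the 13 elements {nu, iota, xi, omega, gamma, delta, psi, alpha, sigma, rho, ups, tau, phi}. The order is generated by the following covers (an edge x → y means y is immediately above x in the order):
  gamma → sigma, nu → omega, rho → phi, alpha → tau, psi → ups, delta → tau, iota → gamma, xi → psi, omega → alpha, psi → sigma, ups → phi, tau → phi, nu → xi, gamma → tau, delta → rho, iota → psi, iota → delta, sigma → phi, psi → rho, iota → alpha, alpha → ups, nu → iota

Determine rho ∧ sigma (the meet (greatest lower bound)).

psi

Common lower bounds of {rho, sigma}: iota, nu, psi, xi.
The greatest among these is psi.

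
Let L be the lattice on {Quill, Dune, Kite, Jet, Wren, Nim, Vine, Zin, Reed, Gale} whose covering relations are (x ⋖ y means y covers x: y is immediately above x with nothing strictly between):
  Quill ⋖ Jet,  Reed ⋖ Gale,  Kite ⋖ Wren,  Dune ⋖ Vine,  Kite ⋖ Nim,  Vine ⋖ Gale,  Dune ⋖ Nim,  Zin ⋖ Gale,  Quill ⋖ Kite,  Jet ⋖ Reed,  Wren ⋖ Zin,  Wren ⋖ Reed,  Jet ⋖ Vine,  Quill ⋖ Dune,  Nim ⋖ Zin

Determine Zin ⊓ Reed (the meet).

Wren

Common lower bounds of {Zin, Reed}: Kite, Quill, Wren.
The greatest among these is Wren.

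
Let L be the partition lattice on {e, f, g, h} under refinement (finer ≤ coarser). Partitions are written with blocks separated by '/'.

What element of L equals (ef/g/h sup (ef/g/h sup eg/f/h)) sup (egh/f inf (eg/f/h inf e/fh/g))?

efg/h

ef/g/h ∨ eg/f/h = efg/h
ef/g/h ∨ efg/h = efg/h
eg/f/h ∧ e/fh/g = e/f/g/h
egh/f ∧ e/f/g/h = e/f/g/h
efg/h ∨ e/f/g/h = efg/h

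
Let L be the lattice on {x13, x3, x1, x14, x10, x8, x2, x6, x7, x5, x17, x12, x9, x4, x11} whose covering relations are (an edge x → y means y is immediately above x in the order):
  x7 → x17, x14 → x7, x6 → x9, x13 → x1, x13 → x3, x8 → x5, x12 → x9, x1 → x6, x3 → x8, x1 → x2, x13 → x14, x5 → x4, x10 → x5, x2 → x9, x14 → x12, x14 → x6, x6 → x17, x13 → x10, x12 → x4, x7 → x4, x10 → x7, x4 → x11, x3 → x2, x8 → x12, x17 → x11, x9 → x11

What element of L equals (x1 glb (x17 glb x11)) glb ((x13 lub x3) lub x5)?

x17 ∧ x11 = x17
x1 ∧ x17 = x1
x13 ∨ x3 = x3
x3 ∨ x5 = x5
x1 ∧ x5 = x13

x13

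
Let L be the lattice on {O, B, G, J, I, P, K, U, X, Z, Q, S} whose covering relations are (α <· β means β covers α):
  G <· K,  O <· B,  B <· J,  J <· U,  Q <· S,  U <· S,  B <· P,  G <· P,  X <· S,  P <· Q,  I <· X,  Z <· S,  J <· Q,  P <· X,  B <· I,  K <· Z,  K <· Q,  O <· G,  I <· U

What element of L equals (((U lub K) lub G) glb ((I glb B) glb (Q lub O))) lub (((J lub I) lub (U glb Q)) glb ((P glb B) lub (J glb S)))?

U ∨ K = S
S ∨ G = S
I ∧ B = B
Q ∨ O = Q
B ∧ Q = B
S ∧ B = B
J ∨ I = U
U ∧ Q = J
U ∨ J = U
P ∧ B = B
J ∧ S = J
B ∨ J = J
U ∧ J = J
B ∨ J = J

J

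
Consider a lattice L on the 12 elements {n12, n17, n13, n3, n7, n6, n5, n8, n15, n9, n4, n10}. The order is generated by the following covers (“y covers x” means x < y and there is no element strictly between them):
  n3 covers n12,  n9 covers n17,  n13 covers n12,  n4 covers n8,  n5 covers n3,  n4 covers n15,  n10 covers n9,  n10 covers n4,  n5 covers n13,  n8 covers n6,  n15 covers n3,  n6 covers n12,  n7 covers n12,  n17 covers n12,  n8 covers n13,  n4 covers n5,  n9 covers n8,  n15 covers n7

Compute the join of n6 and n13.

n8

Common upper bounds of {n6, n13}: n10, n4, n8, n9.
The least among these is n8.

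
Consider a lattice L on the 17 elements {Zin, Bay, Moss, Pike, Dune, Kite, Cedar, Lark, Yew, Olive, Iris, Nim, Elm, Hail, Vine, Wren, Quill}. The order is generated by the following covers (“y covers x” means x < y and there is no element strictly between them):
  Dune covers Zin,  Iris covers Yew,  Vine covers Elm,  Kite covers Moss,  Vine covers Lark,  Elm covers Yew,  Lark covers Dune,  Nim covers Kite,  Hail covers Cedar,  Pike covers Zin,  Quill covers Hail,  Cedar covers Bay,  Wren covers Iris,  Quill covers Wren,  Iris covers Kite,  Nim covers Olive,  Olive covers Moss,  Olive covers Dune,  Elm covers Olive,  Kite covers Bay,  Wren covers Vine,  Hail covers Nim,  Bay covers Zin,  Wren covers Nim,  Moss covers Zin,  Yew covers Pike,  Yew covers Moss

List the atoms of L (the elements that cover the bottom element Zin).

Bay, Dune, Moss, Pike

The atoms are exactly the elements that cover Zin: Bay, Dune, Moss, Pike.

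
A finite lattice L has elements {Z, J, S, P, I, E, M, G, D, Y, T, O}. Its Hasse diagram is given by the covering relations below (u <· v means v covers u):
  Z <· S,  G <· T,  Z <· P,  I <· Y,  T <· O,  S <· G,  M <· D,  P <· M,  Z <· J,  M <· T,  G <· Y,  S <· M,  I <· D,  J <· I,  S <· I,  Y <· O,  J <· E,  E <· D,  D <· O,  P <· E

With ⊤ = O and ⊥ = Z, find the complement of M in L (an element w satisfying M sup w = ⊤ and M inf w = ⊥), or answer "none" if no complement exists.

For every candidate w, either M ∨ w ≠ O or M ∧ w ≠ Z; no complement exists.

none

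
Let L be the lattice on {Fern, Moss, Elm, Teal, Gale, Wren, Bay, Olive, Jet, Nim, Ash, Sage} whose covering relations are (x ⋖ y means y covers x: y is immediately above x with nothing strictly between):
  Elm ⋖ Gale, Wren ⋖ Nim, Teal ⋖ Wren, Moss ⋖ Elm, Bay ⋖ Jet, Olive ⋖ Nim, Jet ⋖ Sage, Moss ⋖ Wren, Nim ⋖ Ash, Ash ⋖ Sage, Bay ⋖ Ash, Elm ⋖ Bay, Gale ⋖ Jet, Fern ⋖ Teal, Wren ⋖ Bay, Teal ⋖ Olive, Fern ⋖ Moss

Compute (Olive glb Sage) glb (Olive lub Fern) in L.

Olive ∧ Sage = Olive
Olive ∨ Fern = Olive
Olive ∧ Olive = Olive

Olive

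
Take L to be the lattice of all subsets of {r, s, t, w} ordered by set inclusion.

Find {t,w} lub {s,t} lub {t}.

Under ⊆, join is union: {t,w} ∪ {s,t} ∪ {t} = {s,t,w}.

{s,t,w}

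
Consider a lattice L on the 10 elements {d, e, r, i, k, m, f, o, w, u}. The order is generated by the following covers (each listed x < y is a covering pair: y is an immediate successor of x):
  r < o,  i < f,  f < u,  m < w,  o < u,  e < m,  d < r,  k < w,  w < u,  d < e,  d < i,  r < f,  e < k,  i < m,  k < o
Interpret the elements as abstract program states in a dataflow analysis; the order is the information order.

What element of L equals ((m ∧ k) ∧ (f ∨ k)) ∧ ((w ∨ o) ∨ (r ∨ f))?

m ∧ k = e
f ∨ k = u
e ∧ u = e
w ∨ o = u
r ∨ f = f
u ∨ f = u
e ∧ u = e

e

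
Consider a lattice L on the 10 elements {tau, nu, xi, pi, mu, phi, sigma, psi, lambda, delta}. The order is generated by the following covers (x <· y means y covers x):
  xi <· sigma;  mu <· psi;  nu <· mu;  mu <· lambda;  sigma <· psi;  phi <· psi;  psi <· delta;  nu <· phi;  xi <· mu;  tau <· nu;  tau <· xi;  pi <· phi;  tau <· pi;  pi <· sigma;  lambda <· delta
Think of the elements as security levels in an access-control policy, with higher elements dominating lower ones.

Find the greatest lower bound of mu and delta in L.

mu

Common lower bounds of {mu, delta}: mu, nu, tau, xi.
The greatest among these is mu.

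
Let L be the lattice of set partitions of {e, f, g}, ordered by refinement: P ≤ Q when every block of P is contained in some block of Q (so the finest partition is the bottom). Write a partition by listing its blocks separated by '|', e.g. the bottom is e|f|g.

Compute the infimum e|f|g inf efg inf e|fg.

e|f|g

The meet (common refinement) of e|f|g, efg, e|fg intersects blocks pairwise, giving e|f|g.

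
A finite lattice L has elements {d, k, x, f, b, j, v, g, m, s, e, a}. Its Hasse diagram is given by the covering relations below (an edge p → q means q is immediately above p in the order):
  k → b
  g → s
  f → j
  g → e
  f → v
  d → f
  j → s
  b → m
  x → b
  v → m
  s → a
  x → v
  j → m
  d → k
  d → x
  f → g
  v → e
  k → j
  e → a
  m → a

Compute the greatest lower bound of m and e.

v

Common lower bounds of {m, e}: d, f, v, x.
The greatest among these is v.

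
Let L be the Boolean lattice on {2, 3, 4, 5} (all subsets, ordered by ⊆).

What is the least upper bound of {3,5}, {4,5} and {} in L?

{3,4,5}

Under ⊆, join is union: {3,5} ∪ {4,5} ∪ {} = {3,4,5}.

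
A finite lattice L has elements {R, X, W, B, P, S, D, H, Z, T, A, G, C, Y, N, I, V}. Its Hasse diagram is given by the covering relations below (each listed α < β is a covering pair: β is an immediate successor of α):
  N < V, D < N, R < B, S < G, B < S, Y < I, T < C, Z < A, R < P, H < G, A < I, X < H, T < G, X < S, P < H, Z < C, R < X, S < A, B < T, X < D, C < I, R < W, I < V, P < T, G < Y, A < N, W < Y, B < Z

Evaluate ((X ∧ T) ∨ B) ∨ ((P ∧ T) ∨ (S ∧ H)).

G

X ∧ T = R
R ∨ B = B
P ∧ T = P
S ∧ H = X
P ∨ X = H
B ∨ H = G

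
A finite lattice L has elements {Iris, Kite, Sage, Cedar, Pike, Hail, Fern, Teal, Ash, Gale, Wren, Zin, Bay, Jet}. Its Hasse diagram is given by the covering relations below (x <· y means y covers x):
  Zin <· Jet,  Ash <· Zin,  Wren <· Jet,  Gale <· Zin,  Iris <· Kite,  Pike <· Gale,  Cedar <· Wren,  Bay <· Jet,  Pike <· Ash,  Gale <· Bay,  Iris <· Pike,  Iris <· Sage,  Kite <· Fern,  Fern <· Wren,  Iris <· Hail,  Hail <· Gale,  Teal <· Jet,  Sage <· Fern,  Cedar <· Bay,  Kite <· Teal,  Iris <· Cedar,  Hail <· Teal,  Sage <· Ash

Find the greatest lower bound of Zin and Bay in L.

Gale

Common lower bounds of {Zin, Bay}: Gale, Hail, Iris, Pike.
The greatest among these is Gale.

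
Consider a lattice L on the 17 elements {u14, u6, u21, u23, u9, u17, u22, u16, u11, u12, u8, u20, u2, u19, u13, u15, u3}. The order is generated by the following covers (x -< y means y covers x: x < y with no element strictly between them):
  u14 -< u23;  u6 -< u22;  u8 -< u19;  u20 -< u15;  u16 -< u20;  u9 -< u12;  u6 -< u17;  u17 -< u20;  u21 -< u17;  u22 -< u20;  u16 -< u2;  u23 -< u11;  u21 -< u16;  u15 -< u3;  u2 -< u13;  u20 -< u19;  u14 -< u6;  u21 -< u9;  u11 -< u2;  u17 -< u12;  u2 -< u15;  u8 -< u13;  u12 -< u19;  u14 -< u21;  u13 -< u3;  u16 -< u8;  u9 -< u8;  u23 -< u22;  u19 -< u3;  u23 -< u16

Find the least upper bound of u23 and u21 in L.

u16

Common upper bounds of {u23, u21}: u13, u15, u16, u19, u2, u20, u3, u8.
The least among these is u16.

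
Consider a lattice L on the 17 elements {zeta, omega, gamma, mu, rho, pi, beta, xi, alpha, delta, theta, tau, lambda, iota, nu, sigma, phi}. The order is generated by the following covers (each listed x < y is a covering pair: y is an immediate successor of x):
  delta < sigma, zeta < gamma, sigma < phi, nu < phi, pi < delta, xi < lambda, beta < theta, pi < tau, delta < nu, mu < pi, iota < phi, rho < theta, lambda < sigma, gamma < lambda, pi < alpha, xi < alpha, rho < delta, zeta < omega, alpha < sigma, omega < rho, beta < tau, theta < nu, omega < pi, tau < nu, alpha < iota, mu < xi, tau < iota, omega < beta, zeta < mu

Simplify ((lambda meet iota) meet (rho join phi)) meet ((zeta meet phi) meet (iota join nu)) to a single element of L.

lambda ∧ iota = xi
rho ∨ phi = phi
xi ∧ phi = xi
zeta ∧ phi = zeta
iota ∨ nu = phi
zeta ∧ phi = zeta
xi ∧ zeta = zeta

zeta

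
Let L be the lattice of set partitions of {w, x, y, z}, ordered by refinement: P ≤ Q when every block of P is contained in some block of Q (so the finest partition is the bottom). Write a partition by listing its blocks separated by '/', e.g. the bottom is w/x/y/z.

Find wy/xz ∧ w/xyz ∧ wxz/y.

w/xz/y

The meet (common refinement) of wy/xz, w/xyz, wxz/y intersects blocks pairwise, giving w/xz/y.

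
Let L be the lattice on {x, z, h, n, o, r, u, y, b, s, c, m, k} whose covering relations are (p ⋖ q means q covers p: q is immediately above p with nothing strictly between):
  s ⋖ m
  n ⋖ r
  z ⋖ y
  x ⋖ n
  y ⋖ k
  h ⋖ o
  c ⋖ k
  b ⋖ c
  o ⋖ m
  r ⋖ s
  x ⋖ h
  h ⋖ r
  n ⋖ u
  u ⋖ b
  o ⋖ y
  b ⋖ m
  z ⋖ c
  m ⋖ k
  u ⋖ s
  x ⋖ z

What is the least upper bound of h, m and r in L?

Common upper bounds of {h, m, r}: k, m.
The least among these is m.

m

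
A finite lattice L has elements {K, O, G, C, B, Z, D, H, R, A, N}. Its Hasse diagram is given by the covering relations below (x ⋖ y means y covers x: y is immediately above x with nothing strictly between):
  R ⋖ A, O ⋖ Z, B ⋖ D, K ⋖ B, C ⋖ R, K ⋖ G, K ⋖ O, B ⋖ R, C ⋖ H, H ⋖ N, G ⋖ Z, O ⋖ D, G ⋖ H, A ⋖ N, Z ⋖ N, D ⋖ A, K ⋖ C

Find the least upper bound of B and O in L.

Common upper bounds of {B, O}: A, D, N.
The least among these is D.

D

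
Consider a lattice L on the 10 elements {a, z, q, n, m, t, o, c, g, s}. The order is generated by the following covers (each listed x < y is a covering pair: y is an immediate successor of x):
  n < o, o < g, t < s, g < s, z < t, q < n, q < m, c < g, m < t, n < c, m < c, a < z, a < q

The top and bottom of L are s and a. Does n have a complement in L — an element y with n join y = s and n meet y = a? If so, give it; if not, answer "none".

Need y with n ∨ y = s and n ∧ y = a.
Checking each element gives: z.

z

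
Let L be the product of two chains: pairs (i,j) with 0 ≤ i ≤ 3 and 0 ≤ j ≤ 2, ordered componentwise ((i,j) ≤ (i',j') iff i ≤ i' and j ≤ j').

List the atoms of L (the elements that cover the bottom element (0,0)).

(0,1), (1,0)

The atoms are exactly the elements that cover (0,0): (0,1), (1,0).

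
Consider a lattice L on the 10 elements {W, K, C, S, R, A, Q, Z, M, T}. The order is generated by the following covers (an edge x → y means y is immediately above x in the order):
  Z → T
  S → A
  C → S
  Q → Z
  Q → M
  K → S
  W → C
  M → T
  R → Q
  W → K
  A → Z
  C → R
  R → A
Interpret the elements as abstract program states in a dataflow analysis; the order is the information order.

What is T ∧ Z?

Z

Common lower bounds of {T, Z}: A, C, K, Q, R, S, W, Z.
The greatest among these is Z.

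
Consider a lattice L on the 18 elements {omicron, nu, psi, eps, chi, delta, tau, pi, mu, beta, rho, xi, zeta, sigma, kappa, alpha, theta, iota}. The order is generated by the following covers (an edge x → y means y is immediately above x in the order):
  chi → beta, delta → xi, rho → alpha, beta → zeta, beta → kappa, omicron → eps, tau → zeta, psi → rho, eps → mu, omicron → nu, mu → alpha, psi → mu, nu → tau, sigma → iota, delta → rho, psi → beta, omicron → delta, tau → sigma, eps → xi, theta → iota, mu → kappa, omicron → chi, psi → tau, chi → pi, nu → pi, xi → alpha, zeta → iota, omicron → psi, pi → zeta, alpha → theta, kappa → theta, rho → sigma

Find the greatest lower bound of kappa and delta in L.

Common lower bounds of {kappa, delta}: omicron.
The greatest among these is omicron.

omicron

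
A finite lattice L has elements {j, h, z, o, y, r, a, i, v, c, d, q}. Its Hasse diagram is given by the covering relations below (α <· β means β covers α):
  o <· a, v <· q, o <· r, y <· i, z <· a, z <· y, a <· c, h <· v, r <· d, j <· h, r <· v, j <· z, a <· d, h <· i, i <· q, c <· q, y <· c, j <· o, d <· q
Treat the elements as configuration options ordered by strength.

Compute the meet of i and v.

Common lower bounds of {i, v}: h, j.
The greatest among these is h.

h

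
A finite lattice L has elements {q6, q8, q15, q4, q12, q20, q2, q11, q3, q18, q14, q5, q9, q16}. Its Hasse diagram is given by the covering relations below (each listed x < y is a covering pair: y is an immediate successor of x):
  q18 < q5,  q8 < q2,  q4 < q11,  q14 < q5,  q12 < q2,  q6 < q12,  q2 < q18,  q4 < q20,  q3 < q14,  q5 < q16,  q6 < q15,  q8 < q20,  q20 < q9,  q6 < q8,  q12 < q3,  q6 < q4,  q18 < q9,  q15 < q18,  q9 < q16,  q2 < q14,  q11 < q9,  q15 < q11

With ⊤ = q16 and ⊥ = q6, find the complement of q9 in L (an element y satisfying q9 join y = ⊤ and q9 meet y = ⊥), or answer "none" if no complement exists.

For every candidate y, either q9 ∨ y ≠ q16 or q9 ∧ y ≠ q6; no complement exists.

none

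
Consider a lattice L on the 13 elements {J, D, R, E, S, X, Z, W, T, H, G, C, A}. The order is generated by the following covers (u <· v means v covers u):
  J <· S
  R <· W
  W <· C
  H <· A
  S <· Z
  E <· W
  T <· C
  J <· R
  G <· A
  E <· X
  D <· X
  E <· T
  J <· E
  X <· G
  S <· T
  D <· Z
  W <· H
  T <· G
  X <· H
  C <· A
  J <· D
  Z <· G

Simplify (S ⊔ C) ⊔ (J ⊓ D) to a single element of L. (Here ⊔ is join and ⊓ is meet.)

C

S ∨ C = C
J ∧ D = J
C ∨ J = C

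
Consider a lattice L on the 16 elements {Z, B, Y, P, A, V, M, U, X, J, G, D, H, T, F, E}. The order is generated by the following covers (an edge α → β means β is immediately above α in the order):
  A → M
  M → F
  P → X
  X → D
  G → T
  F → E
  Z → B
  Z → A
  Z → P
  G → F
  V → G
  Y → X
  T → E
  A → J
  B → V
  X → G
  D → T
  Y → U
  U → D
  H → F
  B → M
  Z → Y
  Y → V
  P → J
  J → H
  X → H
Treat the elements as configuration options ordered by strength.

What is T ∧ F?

G

Common lower bounds of {T, F}: B, G, P, V, X, Y, Z.
The greatest among these is G.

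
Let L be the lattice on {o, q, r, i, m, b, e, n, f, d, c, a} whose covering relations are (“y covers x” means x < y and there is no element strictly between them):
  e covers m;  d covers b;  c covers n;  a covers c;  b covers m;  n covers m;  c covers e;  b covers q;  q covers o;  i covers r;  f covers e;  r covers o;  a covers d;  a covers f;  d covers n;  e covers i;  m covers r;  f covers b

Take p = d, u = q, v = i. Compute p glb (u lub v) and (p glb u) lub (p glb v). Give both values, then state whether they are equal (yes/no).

u lub v = f, so p glb (u lub v) = d glb f = b.
p glb u = q and p glb v = r, so (p glb u) lub (p glb v) = q lub r = b.
Equal: yes.

b; b; yes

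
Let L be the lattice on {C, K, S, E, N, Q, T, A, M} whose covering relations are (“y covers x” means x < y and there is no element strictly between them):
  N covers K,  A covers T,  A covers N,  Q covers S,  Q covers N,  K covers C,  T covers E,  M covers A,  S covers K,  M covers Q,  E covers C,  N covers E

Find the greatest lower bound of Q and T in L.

Common lower bounds of {Q, T}: C, E.
The greatest among these is E.

E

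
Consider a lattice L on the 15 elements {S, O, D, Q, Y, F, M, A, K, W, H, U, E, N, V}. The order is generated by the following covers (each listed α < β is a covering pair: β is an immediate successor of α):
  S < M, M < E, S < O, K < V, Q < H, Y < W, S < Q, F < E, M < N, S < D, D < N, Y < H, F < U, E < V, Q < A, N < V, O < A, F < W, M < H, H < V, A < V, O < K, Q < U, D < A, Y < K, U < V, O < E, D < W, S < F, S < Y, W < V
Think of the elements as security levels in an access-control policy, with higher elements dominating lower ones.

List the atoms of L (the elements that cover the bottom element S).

The atoms are exactly the elements that cover S: D, F, M, O, Q, Y.

D, F, M, O, Q, Y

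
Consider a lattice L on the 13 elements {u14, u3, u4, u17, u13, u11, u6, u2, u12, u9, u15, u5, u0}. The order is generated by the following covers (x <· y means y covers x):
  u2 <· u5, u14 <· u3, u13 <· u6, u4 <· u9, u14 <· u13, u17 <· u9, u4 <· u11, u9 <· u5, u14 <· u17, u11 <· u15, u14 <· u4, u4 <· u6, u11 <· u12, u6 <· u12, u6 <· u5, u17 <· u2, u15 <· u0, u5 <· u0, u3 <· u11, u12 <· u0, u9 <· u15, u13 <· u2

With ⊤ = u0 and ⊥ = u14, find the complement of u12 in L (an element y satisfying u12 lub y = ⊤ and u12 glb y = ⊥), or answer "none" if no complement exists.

u17

Need y with u12 ∨ y = u0 and u12 ∧ y = u14.
Checking each element gives: u17.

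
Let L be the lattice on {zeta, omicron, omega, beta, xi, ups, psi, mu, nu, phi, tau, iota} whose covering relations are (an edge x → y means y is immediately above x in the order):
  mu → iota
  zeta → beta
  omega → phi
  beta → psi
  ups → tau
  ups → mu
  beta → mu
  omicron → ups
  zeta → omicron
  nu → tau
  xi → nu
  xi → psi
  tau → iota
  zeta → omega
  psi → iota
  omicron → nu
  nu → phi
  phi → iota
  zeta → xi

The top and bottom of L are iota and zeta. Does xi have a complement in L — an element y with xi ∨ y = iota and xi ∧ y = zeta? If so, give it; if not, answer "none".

Need y with xi ∨ y = iota and xi ∧ y = zeta.
Checking each element gives: mu.

mu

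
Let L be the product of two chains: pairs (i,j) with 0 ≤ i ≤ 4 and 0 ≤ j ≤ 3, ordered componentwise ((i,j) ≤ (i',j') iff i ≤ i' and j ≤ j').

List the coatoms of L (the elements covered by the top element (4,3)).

The coatoms are exactly the elements covered by (4,3): (3,3), (4,2).

(3,3), (4,2)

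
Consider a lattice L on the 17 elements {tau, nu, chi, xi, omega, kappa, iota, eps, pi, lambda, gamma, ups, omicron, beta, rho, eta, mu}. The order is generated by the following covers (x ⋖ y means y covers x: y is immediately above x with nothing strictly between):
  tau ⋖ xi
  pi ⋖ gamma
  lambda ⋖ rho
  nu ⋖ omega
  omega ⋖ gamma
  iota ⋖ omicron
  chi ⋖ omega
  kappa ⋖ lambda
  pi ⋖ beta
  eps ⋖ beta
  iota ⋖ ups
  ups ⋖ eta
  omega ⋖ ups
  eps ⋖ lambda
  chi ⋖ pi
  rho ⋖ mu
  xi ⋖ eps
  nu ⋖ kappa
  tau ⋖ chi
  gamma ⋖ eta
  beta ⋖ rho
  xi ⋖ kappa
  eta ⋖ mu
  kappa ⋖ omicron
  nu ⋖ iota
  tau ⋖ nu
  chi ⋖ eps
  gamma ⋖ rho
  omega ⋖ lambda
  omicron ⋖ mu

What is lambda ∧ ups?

Common lower bounds of {lambda, ups}: chi, nu, omega, tau.
The greatest among these is omega.

omega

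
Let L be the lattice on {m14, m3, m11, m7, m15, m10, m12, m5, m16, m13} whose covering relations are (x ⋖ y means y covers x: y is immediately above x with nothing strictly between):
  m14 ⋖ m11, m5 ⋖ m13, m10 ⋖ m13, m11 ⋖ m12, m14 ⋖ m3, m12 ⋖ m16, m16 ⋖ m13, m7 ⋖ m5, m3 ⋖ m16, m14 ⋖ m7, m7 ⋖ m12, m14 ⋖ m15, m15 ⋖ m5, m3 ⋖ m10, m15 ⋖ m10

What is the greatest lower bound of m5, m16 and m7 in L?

m7

Common lower bounds of {m5, m16, m7}: m14, m7.
The greatest among these is m7.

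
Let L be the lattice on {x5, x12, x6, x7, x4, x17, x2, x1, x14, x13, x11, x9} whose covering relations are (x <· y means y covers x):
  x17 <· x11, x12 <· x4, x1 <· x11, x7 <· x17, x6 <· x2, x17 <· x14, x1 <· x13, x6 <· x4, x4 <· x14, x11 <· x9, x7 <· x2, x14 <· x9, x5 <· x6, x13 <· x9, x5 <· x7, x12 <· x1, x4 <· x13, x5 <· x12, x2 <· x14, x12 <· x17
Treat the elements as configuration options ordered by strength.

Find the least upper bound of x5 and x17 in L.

Common upper bounds of {x5, x17}: x11, x14, x17, x9.
The least among these is x17.

x17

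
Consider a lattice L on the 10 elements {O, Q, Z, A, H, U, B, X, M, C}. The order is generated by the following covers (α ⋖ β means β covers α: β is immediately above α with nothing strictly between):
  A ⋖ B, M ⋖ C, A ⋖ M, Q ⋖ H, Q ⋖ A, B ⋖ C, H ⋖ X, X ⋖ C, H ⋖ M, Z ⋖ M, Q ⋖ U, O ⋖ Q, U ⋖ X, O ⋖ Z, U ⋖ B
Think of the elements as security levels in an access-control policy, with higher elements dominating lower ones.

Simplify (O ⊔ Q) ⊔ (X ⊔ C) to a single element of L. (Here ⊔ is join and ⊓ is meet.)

C

O ∨ Q = Q
X ∨ C = C
Q ∨ C = C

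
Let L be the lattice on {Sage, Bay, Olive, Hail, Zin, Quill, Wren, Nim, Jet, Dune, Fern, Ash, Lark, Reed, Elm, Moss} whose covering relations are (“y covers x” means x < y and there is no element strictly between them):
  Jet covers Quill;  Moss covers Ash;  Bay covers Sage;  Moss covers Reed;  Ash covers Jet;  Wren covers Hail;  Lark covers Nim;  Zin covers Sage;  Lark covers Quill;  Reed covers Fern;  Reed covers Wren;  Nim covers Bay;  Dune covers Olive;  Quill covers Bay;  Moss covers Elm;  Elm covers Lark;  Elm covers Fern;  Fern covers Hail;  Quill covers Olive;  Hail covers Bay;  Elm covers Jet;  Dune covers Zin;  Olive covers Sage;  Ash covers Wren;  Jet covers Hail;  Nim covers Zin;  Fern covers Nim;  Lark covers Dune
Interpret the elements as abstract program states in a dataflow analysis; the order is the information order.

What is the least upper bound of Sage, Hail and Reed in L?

Reed

Common upper bounds of {Sage, Hail, Reed}: Moss, Reed.
The least among these is Reed.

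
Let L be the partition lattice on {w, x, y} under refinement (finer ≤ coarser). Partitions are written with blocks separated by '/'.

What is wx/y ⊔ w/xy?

The join of wx/y and w/xy merges any blocks that overlap across the partitions, giving wxy.

wxy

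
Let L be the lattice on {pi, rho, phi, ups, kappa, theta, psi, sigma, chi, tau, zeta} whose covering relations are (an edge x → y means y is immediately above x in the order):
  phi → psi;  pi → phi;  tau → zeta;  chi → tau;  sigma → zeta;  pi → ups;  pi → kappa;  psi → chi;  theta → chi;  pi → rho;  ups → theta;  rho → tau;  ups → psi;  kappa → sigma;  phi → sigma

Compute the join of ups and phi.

Common upper bounds of {ups, phi}: chi, psi, tau, zeta.
The least among these is psi.

psi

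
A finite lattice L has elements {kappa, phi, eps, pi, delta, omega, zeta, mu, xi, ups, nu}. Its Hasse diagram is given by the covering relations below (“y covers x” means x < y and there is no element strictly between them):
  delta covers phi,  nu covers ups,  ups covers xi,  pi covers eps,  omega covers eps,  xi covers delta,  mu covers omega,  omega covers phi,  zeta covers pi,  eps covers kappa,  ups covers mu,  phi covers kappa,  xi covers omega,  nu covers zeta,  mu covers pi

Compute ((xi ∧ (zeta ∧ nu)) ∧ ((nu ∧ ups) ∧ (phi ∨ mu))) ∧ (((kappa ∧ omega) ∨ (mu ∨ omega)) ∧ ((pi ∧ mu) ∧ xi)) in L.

eps

zeta ∧ nu = zeta
xi ∧ zeta = eps
nu ∧ ups = ups
phi ∨ mu = mu
ups ∧ mu = mu
eps ∧ mu = eps
kappa ∧ omega = kappa
mu ∨ omega = mu
kappa ∨ mu = mu
pi ∧ mu = pi
pi ∧ xi = eps
mu ∧ eps = eps
eps ∧ eps = eps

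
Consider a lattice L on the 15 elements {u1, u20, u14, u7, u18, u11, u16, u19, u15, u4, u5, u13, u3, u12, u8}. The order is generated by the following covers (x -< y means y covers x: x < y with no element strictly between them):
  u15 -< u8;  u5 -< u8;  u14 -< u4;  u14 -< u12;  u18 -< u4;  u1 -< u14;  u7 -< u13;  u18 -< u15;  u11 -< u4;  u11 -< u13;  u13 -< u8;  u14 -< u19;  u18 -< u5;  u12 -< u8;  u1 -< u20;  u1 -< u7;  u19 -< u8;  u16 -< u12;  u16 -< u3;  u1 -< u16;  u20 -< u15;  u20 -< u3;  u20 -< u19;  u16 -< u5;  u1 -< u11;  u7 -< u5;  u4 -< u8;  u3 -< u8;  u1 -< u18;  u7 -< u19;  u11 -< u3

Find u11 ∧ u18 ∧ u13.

Common lower bounds of {u11, u18, u13}: u1.
The greatest among these is u1.

u1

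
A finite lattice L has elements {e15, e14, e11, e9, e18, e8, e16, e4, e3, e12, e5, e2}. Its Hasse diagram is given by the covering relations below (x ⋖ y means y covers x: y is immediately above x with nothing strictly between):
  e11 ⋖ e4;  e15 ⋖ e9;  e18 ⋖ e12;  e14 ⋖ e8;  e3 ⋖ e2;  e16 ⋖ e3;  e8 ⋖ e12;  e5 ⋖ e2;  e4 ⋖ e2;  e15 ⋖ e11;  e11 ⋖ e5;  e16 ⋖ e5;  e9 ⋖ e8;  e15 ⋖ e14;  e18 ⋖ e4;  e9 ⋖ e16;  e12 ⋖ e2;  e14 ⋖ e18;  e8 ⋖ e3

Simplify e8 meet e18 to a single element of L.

e8 ∧ e18 = e14

e14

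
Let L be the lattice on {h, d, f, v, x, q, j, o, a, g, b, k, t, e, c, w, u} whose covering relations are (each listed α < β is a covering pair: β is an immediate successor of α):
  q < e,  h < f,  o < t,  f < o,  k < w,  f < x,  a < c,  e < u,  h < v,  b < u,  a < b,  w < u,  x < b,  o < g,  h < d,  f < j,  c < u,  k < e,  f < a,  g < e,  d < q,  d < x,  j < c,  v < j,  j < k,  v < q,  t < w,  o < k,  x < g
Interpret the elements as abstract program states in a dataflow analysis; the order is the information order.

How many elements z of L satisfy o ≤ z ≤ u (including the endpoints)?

The interval [o, u] = {e, g, k, o, t, u, w}, which has 7 elements.

7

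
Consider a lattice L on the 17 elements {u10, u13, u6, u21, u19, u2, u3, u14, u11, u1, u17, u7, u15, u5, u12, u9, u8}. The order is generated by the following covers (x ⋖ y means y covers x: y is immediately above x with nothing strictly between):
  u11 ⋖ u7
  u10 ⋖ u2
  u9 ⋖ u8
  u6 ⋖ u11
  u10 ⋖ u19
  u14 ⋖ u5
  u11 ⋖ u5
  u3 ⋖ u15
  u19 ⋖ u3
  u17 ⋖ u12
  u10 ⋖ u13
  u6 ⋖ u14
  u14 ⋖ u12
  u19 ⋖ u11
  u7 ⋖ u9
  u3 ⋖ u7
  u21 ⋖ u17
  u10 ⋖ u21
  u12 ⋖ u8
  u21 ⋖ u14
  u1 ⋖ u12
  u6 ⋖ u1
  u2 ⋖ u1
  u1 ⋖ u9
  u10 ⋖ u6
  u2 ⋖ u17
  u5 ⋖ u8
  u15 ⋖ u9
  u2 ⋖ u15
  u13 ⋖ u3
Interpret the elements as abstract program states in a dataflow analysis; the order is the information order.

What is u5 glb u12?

Common lower bounds of {u5, u12}: u10, u14, u21, u6.
The greatest among these is u14.

u14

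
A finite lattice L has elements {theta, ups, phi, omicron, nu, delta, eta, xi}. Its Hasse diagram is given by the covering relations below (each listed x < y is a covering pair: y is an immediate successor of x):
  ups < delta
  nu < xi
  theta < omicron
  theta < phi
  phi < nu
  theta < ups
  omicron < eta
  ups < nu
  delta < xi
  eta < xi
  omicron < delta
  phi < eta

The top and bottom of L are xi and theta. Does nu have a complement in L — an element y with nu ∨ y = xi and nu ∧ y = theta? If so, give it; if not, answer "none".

omicron

Need y with nu ∨ y = xi and nu ∧ y = theta.
Checking each element gives: omicron.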